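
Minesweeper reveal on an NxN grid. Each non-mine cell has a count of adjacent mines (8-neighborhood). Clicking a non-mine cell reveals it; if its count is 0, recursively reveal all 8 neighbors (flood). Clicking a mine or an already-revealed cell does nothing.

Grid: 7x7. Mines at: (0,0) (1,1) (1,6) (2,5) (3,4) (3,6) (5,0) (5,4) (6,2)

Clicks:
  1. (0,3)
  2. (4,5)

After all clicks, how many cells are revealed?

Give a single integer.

Answer: 12

Derivation:
Click 1 (0,3) count=0: revealed 11 new [(0,2) (0,3) (0,4) (0,5) (1,2) (1,3) (1,4) (1,5) (2,2) (2,3) (2,4)] -> total=11
Click 2 (4,5) count=3: revealed 1 new [(4,5)] -> total=12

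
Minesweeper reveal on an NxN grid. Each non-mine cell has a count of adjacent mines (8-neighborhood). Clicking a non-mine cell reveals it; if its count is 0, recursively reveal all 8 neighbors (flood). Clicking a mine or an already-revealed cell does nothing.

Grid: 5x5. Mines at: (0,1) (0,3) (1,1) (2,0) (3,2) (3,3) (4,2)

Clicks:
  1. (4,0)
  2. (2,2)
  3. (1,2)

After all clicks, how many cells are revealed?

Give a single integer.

Answer: 6

Derivation:
Click 1 (4,0) count=0: revealed 4 new [(3,0) (3,1) (4,0) (4,1)] -> total=4
Click 2 (2,2) count=3: revealed 1 new [(2,2)] -> total=5
Click 3 (1,2) count=3: revealed 1 new [(1,2)] -> total=6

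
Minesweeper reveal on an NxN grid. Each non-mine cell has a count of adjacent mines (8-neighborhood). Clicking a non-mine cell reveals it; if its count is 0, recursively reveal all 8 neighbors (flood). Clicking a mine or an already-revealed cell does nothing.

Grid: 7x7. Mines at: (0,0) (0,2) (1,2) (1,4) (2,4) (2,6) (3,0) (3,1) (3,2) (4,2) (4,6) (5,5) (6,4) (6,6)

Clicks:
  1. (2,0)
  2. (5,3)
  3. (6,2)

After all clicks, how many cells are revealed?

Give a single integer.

Click 1 (2,0) count=2: revealed 1 new [(2,0)] -> total=1
Click 2 (5,3) count=2: revealed 1 new [(5,3)] -> total=2
Click 3 (6,2) count=0: revealed 9 new [(4,0) (4,1) (5,0) (5,1) (5,2) (6,0) (6,1) (6,2) (6,3)] -> total=11

Answer: 11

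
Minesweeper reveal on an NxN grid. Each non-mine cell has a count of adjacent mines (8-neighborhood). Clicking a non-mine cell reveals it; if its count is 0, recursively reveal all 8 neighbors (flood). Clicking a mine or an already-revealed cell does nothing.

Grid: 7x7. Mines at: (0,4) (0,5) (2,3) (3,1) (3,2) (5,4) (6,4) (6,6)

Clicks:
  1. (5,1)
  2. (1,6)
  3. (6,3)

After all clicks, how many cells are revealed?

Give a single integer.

Answer: 13

Derivation:
Click 1 (5,1) count=0: revealed 12 new [(4,0) (4,1) (4,2) (4,3) (5,0) (5,1) (5,2) (5,3) (6,0) (6,1) (6,2) (6,3)] -> total=12
Click 2 (1,6) count=1: revealed 1 new [(1,6)] -> total=13
Click 3 (6,3) count=2: revealed 0 new [(none)] -> total=13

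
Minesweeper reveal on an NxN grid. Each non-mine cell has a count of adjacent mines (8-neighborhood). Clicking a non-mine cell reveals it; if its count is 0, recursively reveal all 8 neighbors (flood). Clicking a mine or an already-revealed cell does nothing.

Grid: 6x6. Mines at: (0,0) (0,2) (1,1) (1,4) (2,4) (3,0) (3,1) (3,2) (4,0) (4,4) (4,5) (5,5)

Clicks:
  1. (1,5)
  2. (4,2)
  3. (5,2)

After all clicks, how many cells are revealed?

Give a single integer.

Answer: 7

Derivation:
Click 1 (1,5) count=2: revealed 1 new [(1,5)] -> total=1
Click 2 (4,2) count=2: revealed 1 new [(4,2)] -> total=2
Click 3 (5,2) count=0: revealed 5 new [(4,1) (4,3) (5,1) (5,2) (5,3)] -> total=7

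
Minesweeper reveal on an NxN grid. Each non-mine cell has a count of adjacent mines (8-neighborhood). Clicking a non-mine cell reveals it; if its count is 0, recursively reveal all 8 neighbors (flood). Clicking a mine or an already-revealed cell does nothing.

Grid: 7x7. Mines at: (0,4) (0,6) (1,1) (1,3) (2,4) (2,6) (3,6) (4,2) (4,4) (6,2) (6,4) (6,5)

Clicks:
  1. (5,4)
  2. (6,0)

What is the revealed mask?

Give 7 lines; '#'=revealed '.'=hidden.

Answer: .......
.......
##.....
##.....
##.....
##..#..
##.....

Derivation:
Click 1 (5,4) count=3: revealed 1 new [(5,4)] -> total=1
Click 2 (6,0) count=0: revealed 10 new [(2,0) (2,1) (3,0) (3,1) (4,0) (4,1) (5,0) (5,1) (6,0) (6,1)] -> total=11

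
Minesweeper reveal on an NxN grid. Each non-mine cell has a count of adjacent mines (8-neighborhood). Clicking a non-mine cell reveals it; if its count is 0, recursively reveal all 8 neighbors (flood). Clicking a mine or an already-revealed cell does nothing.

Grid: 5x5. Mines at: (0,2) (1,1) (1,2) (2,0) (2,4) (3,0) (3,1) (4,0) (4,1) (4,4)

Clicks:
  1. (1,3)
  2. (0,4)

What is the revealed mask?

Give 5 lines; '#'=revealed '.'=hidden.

Click 1 (1,3) count=3: revealed 1 new [(1,3)] -> total=1
Click 2 (0,4) count=0: revealed 3 new [(0,3) (0,4) (1,4)] -> total=4

Answer: ...##
...##
.....
.....
.....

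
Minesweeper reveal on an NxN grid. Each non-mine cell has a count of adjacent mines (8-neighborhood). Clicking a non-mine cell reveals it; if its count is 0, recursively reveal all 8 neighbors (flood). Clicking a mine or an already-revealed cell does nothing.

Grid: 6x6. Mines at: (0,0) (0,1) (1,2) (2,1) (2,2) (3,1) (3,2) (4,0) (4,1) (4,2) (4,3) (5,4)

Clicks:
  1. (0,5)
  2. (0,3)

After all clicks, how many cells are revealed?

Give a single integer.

Answer: 14

Derivation:
Click 1 (0,5) count=0: revealed 14 new [(0,3) (0,4) (0,5) (1,3) (1,4) (1,5) (2,3) (2,4) (2,5) (3,3) (3,4) (3,5) (4,4) (4,5)] -> total=14
Click 2 (0,3) count=1: revealed 0 new [(none)] -> total=14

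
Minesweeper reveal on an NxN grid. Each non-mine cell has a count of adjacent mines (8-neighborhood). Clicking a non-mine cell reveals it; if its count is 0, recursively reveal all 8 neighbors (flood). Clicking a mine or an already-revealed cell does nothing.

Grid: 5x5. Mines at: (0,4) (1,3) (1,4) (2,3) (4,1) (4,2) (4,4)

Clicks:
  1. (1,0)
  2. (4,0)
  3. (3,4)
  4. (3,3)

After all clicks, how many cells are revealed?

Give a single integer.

Answer: 15

Derivation:
Click 1 (1,0) count=0: revealed 12 new [(0,0) (0,1) (0,2) (1,0) (1,1) (1,2) (2,0) (2,1) (2,2) (3,0) (3,1) (3,2)] -> total=12
Click 2 (4,0) count=1: revealed 1 new [(4,0)] -> total=13
Click 3 (3,4) count=2: revealed 1 new [(3,4)] -> total=14
Click 4 (3,3) count=3: revealed 1 new [(3,3)] -> total=15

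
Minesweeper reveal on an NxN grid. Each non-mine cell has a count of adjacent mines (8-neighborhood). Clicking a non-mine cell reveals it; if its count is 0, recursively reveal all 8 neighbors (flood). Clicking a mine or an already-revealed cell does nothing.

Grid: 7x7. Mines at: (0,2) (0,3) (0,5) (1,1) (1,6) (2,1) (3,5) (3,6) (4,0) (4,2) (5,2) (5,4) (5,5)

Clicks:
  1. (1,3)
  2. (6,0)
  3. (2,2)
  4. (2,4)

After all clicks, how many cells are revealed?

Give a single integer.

Click 1 (1,3) count=2: revealed 1 new [(1,3)] -> total=1
Click 2 (6,0) count=0: revealed 4 new [(5,0) (5,1) (6,0) (6,1)] -> total=5
Click 3 (2,2) count=2: revealed 1 new [(2,2)] -> total=6
Click 4 (2,4) count=1: revealed 1 new [(2,4)] -> total=7

Answer: 7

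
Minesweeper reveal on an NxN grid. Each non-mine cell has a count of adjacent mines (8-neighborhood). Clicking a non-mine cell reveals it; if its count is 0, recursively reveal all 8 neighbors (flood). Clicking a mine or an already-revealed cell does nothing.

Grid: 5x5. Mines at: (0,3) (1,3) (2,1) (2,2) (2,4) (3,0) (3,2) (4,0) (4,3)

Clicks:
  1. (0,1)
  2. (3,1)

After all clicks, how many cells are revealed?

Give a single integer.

Answer: 7

Derivation:
Click 1 (0,1) count=0: revealed 6 new [(0,0) (0,1) (0,2) (1,0) (1,1) (1,2)] -> total=6
Click 2 (3,1) count=5: revealed 1 new [(3,1)] -> total=7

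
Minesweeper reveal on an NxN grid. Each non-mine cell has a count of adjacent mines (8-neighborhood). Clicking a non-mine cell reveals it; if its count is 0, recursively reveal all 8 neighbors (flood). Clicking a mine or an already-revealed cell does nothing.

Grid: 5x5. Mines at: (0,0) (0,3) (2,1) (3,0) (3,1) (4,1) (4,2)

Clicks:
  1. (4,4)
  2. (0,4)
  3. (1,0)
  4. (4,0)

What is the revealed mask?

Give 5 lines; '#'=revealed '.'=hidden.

Answer: ....#
#.###
..###
..###
#..##

Derivation:
Click 1 (4,4) count=0: revealed 11 new [(1,2) (1,3) (1,4) (2,2) (2,3) (2,4) (3,2) (3,3) (3,4) (4,3) (4,4)] -> total=11
Click 2 (0,4) count=1: revealed 1 new [(0,4)] -> total=12
Click 3 (1,0) count=2: revealed 1 new [(1,0)] -> total=13
Click 4 (4,0) count=3: revealed 1 new [(4,0)] -> total=14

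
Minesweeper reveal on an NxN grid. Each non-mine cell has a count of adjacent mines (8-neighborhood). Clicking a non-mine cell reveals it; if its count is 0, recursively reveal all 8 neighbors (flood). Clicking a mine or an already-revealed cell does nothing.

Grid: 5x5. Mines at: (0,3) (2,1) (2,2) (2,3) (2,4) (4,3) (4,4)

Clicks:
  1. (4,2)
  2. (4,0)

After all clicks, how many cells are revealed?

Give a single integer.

Answer: 6

Derivation:
Click 1 (4,2) count=1: revealed 1 new [(4,2)] -> total=1
Click 2 (4,0) count=0: revealed 5 new [(3,0) (3,1) (3,2) (4,0) (4,1)] -> total=6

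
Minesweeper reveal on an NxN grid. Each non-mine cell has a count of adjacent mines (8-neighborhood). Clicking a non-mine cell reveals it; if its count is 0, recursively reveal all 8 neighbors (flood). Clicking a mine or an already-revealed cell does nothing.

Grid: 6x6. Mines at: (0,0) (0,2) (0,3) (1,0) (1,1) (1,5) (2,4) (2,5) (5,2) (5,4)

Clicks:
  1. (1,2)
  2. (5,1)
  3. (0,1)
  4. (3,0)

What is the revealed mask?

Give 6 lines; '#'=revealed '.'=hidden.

Answer: .#....
..#...
####..
####..
####..
##....

Derivation:
Click 1 (1,2) count=3: revealed 1 new [(1,2)] -> total=1
Click 2 (5,1) count=1: revealed 1 new [(5,1)] -> total=2
Click 3 (0,1) count=4: revealed 1 new [(0,1)] -> total=3
Click 4 (3,0) count=0: revealed 13 new [(2,0) (2,1) (2,2) (2,3) (3,0) (3,1) (3,2) (3,3) (4,0) (4,1) (4,2) (4,3) (5,0)] -> total=16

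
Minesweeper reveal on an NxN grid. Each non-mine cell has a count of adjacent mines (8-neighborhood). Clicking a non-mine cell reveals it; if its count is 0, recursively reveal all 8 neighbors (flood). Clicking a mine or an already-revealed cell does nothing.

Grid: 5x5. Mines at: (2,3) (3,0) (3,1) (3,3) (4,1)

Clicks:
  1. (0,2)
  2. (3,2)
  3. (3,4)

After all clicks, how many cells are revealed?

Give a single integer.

Answer: 15

Derivation:
Click 1 (0,2) count=0: revealed 13 new [(0,0) (0,1) (0,2) (0,3) (0,4) (1,0) (1,1) (1,2) (1,3) (1,4) (2,0) (2,1) (2,2)] -> total=13
Click 2 (3,2) count=4: revealed 1 new [(3,2)] -> total=14
Click 3 (3,4) count=2: revealed 1 new [(3,4)] -> total=15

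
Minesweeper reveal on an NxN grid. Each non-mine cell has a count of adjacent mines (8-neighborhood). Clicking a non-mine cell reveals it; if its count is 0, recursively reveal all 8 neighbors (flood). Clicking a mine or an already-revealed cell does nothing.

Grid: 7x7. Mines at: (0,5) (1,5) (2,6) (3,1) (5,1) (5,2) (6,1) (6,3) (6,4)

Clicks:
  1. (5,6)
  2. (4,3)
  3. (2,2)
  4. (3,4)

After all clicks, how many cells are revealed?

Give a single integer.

Click 1 (5,6) count=0: revealed 32 new [(0,0) (0,1) (0,2) (0,3) (0,4) (1,0) (1,1) (1,2) (1,3) (1,4) (2,0) (2,1) (2,2) (2,3) (2,4) (2,5) (3,2) (3,3) (3,4) (3,5) (3,6) (4,2) (4,3) (4,4) (4,5) (4,6) (5,3) (5,4) (5,5) (5,6) (6,5) (6,6)] -> total=32
Click 2 (4,3) count=1: revealed 0 new [(none)] -> total=32
Click 3 (2,2) count=1: revealed 0 new [(none)] -> total=32
Click 4 (3,4) count=0: revealed 0 new [(none)] -> total=32

Answer: 32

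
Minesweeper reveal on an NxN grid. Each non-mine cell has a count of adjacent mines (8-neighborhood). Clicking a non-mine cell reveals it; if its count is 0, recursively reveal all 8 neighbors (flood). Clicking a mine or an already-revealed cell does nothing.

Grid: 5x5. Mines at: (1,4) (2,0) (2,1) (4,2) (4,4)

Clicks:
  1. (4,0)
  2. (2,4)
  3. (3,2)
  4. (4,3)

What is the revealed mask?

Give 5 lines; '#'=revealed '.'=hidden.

Click 1 (4,0) count=0: revealed 4 new [(3,0) (3,1) (4,0) (4,1)] -> total=4
Click 2 (2,4) count=1: revealed 1 new [(2,4)] -> total=5
Click 3 (3,2) count=2: revealed 1 new [(3,2)] -> total=6
Click 4 (4,3) count=2: revealed 1 new [(4,3)] -> total=7

Answer: .....
.....
....#
###..
##.#.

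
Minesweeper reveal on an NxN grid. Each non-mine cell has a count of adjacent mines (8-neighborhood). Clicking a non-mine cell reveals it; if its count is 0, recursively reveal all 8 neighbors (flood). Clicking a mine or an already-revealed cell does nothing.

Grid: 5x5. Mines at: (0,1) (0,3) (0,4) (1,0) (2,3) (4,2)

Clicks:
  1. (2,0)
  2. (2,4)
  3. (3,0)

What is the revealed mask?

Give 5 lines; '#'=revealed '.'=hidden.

Answer: .....
.....
##..#
##...
##...

Derivation:
Click 1 (2,0) count=1: revealed 1 new [(2,0)] -> total=1
Click 2 (2,4) count=1: revealed 1 new [(2,4)] -> total=2
Click 3 (3,0) count=0: revealed 5 new [(2,1) (3,0) (3,1) (4,0) (4,1)] -> total=7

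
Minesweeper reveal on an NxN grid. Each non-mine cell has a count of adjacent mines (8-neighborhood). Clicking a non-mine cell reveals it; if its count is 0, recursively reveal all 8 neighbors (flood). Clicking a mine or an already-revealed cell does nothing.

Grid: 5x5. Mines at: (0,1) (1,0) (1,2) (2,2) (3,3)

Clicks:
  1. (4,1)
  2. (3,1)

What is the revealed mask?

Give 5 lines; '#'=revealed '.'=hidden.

Answer: .....
.....
##...
###..
###..

Derivation:
Click 1 (4,1) count=0: revealed 8 new [(2,0) (2,1) (3,0) (3,1) (3,2) (4,0) (4,1) (4,2)] -> total=8
Click 2 (3,1) count=1: revealed 0 new [(none)] -> total=8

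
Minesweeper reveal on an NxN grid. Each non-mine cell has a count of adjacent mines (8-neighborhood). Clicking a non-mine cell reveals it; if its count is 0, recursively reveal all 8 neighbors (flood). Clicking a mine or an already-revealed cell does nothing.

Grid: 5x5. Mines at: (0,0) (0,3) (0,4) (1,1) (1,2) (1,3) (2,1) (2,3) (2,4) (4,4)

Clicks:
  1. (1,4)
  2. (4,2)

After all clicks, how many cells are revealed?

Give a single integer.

Answer: 9

Derivation:
Click 1 (1,4) count=5: revealed 1 new [(1,4)] -> total=1
Click 2 (4,2) count=0: revealed 8 new [(3,0) (3,1) (3,2) (3,3) (4,0) (4,1) (4,2) (4,3)] -> total=9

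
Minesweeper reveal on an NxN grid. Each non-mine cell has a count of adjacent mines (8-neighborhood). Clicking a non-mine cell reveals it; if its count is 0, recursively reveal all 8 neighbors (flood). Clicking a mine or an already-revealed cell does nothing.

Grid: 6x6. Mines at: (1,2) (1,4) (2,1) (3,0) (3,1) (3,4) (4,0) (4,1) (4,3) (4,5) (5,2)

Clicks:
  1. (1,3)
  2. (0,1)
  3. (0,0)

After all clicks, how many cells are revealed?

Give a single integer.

Answer: 5

Derivation:
Click 1 (1,3) count=2: revealed 1 new [(1,3)] -> total=1
Click 2 (0,1) count=1: revealed 1 new [(0,1)] -> total=2
Click 3 (0,0) count=0: revealed 3 new [(0,0) (1,0) (1,1)] -> total=5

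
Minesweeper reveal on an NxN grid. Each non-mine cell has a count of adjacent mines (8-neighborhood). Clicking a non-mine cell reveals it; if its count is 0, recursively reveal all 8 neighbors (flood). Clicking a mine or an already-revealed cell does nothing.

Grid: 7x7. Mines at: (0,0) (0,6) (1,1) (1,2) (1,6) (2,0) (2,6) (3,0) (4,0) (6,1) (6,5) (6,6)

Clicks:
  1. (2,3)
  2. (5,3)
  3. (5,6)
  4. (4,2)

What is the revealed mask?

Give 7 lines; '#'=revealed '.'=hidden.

Answer: ...###.
...###.
.#####.
.######
.######
.######
..###..

Derivation:
Click 1 (2,3) count=1: revealed 1 new [(2,3)] -> total=1
Click 2 (5,3) count=0: revealed 31 new [(0,3) (0,4) (0,5) (1,3) (1,4) (1,5) (2,1) (2,2) (2,4) (2,5) (3,1) (3,2) (3,3) (3,4) (3,5) (3,6) (4,1) (4,2) (4,3) (4,4) (4,5) (4,6) (5,1) (5,2) (5,3) (5,4) (5,5) (5,6) (6,2) (6,3) (6,4)] -> total=32
Click 3 (5,6) count=2: revealed 0 new [(none)] -> total=32
Click 4 (4,2) count=0: revealed 0 new [(none)] -> total=32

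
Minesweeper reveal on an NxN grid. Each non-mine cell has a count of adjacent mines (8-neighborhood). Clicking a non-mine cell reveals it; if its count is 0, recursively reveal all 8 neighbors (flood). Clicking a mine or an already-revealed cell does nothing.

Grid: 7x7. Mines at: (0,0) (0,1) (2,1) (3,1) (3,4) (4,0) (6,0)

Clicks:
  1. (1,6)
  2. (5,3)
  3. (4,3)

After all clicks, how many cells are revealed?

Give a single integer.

Click 1 (1,6) count=0: revealed 35 new [(0,2) (0,3) (0,4) (0,5) (0,6) (1,2) (1,3) (1,4) (1,5) (1,6) (2,2) (2,3) (2,4) (2,5) (2,6) (3,5) (3,6) (4,1) (4,2) (4,3) (4,4) (4,5) (4,6) (5,1) (5,2) (5,3) (5,4) (5,5) (5,6) (6,1) (6,2) (6,3) (6,4) (6,5) (6,6)] -> total=35
Click 2 (5,3) count=0: revealed 0 new [(none)] -> total=35
Click 3 (4,3) count=1: revealed 0 new [(none)] -> total=35

Answer: 35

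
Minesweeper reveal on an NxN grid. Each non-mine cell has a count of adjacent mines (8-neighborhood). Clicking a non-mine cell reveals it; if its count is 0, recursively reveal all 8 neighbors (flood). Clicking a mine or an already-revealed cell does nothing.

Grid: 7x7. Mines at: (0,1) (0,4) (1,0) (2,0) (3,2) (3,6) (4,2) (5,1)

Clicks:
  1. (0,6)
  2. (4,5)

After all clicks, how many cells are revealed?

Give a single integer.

Answer: 7

Derivation:
Click 1 (0,6) count=0: revealed 6 new [(0,5) (0,6) (1,5) (1,6) (2,5) (2,6)] -> total=6
Click 2 (4,5) count=1: revealed 1 new [(4,5)] -> total=7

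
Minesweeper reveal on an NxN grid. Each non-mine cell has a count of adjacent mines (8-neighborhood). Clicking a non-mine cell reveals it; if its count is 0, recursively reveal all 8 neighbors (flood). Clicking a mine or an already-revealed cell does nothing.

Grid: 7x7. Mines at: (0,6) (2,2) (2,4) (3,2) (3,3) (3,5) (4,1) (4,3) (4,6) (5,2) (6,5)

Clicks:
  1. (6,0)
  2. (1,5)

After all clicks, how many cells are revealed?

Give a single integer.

Click 1 (6,0) count=0: revealed 4 new [(5,0) (5,1) (6,0) (6,1)] -> total=4
Click 2 (1,5) count=2: revealed 1 new [(1,5)] -> total=5

Answer: 5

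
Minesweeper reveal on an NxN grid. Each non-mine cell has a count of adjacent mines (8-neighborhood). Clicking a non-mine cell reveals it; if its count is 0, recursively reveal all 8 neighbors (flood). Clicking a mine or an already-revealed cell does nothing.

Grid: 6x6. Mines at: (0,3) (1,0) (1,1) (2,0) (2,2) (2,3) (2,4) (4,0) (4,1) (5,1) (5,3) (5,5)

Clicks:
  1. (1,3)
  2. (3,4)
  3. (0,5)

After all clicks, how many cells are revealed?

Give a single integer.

Answer: 6

Derivation:
Click 1 (1,3) count=4: revealed 1 new [(1,3)] -> total=1
Click 2 (3,4) count=2: revealed 1 new [(3,4)] -> total=2
Click 3 (0,5) count=0: revealed 4 new [(0,4) (0,5) (1,4) (1,5)] -> total=6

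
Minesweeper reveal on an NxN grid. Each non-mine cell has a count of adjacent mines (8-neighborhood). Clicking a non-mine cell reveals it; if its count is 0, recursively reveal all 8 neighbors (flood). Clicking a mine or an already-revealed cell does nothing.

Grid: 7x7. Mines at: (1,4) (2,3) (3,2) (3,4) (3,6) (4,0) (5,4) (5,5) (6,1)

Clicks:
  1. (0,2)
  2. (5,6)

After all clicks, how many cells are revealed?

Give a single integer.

Answer: 14

Derivation:
Click 1 (0,2) count=0: revealed 13 new [(0,0) (0,1) (0,2) (0,3) (1,0) (1,1) (1,2) (1,3) (2,0) (2,1) (2,2) (3,0) (3,1)] -> total=13
Click 2 (5,6) count=1: revealed 1 new [(5,6)] -> total=14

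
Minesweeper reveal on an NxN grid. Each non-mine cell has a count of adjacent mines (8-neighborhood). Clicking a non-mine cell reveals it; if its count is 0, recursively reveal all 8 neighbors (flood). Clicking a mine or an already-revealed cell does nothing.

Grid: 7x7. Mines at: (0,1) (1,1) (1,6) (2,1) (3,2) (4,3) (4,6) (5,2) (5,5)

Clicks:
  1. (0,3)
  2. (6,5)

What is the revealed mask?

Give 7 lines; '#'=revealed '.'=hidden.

Answer: ..####.
..####.
..####.
...###.
.......
.......
.....#.

Derivation:
Click 1 (0,3) count=0: revealed 15 new [(0,2) (0,3) (0,4) (0,5) (1,2) (1,3) (1,4) (1,5) (2,2) (2,3) (2,4) (2,5) (3,3) (3,4) (3,5)] -> total=15
Click 2 (6,5) count=1: revealed 1 new [(6,5)] -> total=16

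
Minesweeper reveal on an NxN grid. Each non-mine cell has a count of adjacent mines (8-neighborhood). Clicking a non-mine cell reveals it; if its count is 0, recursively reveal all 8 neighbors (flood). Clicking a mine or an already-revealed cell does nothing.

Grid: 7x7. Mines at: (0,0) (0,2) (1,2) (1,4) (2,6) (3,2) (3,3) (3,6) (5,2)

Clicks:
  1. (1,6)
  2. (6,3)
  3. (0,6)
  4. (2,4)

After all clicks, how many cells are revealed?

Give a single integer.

Answer: 6

Derivation:
Click 1 (1,6) count=1: revealed 1 new [(1,6)] -> total=1
Click 2 (6,3) count=1: revealed 1 new [(6,3)] -> total=2
Click 3 (0,6) count=0: revealed 3 new [(0,5) (0,6) (1,5)] -> total=5
Click 4 (2,4) count=2: revealed 1 new [(2,4)] -> total=6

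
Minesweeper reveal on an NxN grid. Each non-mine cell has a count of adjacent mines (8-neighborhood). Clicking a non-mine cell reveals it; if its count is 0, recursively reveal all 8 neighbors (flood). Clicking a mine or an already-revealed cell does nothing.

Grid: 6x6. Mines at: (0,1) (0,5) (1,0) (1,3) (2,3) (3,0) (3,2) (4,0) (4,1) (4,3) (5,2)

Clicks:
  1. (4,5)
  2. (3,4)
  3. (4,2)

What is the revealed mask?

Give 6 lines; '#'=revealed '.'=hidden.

Click 1 (4,5) count=0: revealed 10 new [(1,4) (1,5) (2,4) (2,5) (3,4) (3,5) (4,4) (4,5) (5,4) (5,5)] -> total=10
Click 2 (3,4) count=2: revealed 0 new [(none)] -> total=10
Click 3 (4,2) count=4: revealed 1 new [(4,2)] -> total=11

Answer: ......
....##
....##
....##
..#.##
....##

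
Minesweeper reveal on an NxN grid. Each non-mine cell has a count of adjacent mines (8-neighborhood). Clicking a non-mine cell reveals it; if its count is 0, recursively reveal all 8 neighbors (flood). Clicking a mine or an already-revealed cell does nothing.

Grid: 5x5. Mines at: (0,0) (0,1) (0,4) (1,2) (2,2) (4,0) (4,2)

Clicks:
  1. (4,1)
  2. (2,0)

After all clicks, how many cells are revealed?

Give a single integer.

Answer: 7

Derivation:
Click 1 (4,1) count=2: revealed 1 new [(4,1)] -> total=1
Click 2 (2,0) count=0: revealed 6 new [(1,0) (1,1) (2,0) (2,1) (3,0) (3,1)] -> total=7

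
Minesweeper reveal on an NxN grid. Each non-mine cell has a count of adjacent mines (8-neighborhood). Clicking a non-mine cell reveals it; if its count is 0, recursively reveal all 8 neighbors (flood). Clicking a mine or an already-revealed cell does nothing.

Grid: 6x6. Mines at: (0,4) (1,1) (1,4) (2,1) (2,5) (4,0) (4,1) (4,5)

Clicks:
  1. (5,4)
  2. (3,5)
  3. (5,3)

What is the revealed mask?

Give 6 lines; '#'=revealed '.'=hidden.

Answer: ......
......
..###.
..####
..###.
..###.

Derivation:
Click 1 (5,4) count=1: revealed 1 new [(5,4)] -> total=1
Click 2 (3,5) count=2: revealed 1 new [(3,5)] -> total=2
Click 3 (5,3) count=0: revealed 11 new [(2,2) (2,3) (2,4) (3,2) (3,3) (3,4) (4,2) (4,3) (4,4) (5,2) (5,3)] -> total=13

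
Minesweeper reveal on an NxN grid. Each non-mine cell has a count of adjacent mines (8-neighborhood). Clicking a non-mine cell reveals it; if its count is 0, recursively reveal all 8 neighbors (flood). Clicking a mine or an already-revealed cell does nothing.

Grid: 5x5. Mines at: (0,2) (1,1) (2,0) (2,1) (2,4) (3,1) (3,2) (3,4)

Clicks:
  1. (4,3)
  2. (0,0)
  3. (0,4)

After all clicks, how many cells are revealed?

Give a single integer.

Click 1 (4,3) count=2: revealed 1 new [(4,3)] -> total=1
Click 2 (0,0) count=1: revealed 1 new [(0,0)] -> total=2
Click 3 (0,4) count=0: revealed 4 new [(0,3) (0,4) (1,3) (1,4)] -> total=6

Answer: 6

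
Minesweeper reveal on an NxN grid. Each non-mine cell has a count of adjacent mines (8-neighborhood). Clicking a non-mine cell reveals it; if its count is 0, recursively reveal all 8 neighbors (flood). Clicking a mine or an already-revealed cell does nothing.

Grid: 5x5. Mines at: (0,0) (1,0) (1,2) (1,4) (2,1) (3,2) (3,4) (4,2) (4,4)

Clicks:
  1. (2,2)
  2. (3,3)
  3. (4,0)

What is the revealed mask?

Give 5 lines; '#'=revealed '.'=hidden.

Click 1 (2,2) count=3: revealed 1 new [(2,2)] -> total=1
Click 2 (3,3) count=4: revealed 1 new [(3,3)] -> total=2
Click 3 (4,0) count=0: revealed 4 new [(3,0) (3,1) (4,0) (4,1)] -> total=6

Answer: .....
.....
..#..
##.#.
##...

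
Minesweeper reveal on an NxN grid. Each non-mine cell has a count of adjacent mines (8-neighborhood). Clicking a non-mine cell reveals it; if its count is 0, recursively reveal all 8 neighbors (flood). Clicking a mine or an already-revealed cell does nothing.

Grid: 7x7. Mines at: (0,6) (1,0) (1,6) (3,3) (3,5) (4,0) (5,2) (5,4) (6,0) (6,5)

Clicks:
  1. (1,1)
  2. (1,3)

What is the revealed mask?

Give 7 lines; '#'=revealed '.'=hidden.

Click 1 (1,1) count=1: revealed 1 new [(1,1)] -> total=1
Click 2 (1,3) count=0: revealed 14 new [(0,1) (0,2) (0,3) (0,4) (0,5) (1,2) (1,3) (1,4) (1,5) (2,1) (2,2) (2,3) (2,4) (2,5)] -> total=15

Answer: .#####.
.#####.
.#####.
.......
.......
.......
.......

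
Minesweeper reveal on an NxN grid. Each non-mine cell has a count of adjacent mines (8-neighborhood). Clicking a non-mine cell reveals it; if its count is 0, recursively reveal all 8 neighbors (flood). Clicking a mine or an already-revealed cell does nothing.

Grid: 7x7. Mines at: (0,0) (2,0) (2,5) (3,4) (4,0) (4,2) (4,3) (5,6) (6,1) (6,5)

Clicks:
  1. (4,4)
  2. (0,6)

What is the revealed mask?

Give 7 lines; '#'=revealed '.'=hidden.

Answer: .######
.######
.####..
.###...
....#..
.......
.......

Derivation:
Click 1 (4,4) count=2: revealed 1 new [(4,4)] -> total=1
Click 2 (0,6) count=0: revealed 19 new [(0,1) (0,2) (0,3) (0,4) (0,5) (0,6) (1,1) (1,2) (1,3) (1,4) (1,5) (1,6) (2,1) (2,2) (2,3) (2,4) (3,1) (3,2) (3,3)] -> total=20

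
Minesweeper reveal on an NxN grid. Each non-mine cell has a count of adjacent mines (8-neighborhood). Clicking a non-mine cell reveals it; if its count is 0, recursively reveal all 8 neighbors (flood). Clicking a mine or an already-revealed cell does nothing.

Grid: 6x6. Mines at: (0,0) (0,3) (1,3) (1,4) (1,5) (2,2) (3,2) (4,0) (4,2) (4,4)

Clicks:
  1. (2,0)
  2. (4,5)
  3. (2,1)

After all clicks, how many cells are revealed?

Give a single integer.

Click 1 (2,0) count=0: revealed 6 new [(1,0) (1,1) (2,0) (2,1) (3,0) (3,1)] -> total=6
Click 2 (4,5) count=1: revealed 1 new [(4,5)] -> total=7
Click 3 (2,1) count=2: revealed 0 new [(none)] -> total=7

Answer: 7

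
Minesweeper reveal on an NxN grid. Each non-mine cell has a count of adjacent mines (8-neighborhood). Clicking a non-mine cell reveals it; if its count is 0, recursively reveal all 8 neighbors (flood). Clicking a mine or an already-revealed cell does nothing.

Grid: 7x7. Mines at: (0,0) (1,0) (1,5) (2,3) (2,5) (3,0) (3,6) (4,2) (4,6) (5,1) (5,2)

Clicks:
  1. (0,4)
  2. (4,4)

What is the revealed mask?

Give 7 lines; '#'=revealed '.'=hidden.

Click 1 (0,4) count=1: revealed 1 new [(0,4)] -> total=1
Click 2 (4,4) count=0: revealed 14 new [(3,3) (3,4) (3,5) (4,3) (4,4) (4,5) (5,3) (5,4) (5,5) (5,6) (6,3) (6,4) (6,5) (6,6)] -> total=15

Answer: ....#..
.......
.......
...###.
...###.
...####
...####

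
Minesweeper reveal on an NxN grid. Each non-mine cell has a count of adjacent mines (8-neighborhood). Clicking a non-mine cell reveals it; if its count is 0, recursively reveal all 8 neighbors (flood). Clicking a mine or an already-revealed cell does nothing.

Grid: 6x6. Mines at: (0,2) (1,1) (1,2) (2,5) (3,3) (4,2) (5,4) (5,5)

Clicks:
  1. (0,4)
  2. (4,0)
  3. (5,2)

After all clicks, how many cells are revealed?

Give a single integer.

Click 1 (0,4) count=0: revealed 6 new [(0,3) (0,4) (0,5) (1,3) (1,4) (1,5)] -> total=6
Click 2 (4,0) count=0: revealed 8 new [(2,0) (2,1) (3,0) (3,1) (4,0) (4,1) (5,0) (5,1)] -> total=14
Click 3 (5,2) count=1: revealed 1 new [(5,2)] -> total=15

Answer: 15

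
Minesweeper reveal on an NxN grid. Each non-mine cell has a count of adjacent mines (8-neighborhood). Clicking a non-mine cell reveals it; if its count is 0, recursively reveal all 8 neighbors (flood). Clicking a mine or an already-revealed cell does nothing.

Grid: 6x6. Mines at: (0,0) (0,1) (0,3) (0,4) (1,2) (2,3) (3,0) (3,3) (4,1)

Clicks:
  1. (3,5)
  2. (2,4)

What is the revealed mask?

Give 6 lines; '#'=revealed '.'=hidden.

Click 1 (3,5) count=0: revealed 14 new [(1,4) (1,5) (2,4) (2,5) (3,4) (3,5) (4,2) (4,3) (4,4) (4,5) (5,2) (5,3) (5,4) (5,5)] -> total=14
Click 2 (2,4) count=2: revealed 0 new [(none)] -> total=14

Answer: ......
....##
....##
....##
..####
..####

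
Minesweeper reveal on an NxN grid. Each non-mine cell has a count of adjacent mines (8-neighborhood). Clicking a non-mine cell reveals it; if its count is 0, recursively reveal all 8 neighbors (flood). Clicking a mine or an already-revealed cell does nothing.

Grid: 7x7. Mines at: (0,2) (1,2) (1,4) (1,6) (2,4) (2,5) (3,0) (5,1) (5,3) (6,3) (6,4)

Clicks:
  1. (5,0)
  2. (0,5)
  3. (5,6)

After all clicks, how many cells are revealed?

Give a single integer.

Answer: 13

Derivation:
Click 1 (5,0) count=1: revealed 1 new [(5,0)] -> total=1
Click 2 (0,5) count=2: revealed 1 new [(0,5)] -> total=2
Click 3 (5,6) count=0: revealed 11 new [(3,4) (3,5) (3,6) (4,4) (4,5) (4,6) (5,4) (5,5) (5,6) (6,5) (6,6)] -> total=13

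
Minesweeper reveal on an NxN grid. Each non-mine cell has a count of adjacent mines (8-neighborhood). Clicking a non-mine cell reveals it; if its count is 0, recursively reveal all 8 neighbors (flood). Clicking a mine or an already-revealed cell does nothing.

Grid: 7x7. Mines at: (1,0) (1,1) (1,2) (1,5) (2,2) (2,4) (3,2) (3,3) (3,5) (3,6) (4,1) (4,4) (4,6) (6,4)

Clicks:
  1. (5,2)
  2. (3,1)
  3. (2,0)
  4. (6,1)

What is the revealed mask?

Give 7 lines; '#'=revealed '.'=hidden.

Answer: .......
.......
#......
.#.....
.......
####...
####...

Derivation:
Click 1 (5,2) count=1: revealed 1 new [(5,2)] -> total=1
Click 2 (3,1) count=3: revealed 1 new [(3,1)] -> total=2
Click 3 (2,0) count=2: revealed 1 new [(2,0)] -> total=3
Click 4 (6,1) count=0: revealed 7 new [(5,0) (5,1) (5,3) (6,0) (6,1) (6,2) (6,3)] -> total=10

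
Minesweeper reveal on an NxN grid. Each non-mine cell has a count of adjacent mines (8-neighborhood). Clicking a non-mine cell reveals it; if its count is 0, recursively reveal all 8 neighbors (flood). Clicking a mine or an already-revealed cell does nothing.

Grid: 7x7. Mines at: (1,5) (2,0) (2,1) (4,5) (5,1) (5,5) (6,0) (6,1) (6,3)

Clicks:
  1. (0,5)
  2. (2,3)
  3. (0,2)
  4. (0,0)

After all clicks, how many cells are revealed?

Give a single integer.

Answer: 23

Derivation:
Click 1 (0,5) count=1: revealed 1 new [(0,5)] -> total=1
Click 2 (2,3) count=0: revealed 22 new [(0,0) (0,1) (0,2) (0,3) (0,4) (1,0) (1,1) (1,2) (1,3) (1,4) (2,2) (2,3) (2,4) (3,2) (3,3) (3,4) (4,2) (4,3) (4,4) (5,2) (5,3) (5,4)] -> total=23
Click 3 (0,2) count=0: revealed 0 new [(none)] -> total=23
Click 4 (0,0) count=0: revealed 0 new [(none)] -> total=23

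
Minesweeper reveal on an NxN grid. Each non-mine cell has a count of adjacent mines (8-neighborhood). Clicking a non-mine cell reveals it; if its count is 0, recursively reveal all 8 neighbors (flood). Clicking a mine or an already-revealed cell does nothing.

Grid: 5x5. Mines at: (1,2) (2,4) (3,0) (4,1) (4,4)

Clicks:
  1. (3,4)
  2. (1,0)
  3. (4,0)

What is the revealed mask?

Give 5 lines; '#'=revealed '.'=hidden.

Click 1 (3,4) count=2: revealed 1 new [(3,4)] -> total=1
Click 2 (1,0) count=0: revealed 6 new [(0,0) (0,1) (1,0) (1,1) (2,0) (2,1)] -> total=7
Click 3 (4,0) count=2: revealed 1 new [(4,0)] -> total=8

Answer: ##...
##...
##...
....#
#....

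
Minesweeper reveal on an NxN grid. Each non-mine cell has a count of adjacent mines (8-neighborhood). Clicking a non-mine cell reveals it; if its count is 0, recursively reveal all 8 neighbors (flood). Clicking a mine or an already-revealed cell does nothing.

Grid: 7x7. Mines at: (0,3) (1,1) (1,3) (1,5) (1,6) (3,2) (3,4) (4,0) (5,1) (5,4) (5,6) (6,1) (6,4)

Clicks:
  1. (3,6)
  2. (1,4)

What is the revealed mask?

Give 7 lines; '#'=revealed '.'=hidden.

Click 1 (3,6) count=0: revealed 6 new [(2,5) (2,6) (3,5) (3,6) (4,5) (4,6)] -> total=6
Click 2 (1,4) count=3: revealed 1 new [(1,4)] -> total=7

Answer: .......
....#..
.....##
.....##
.....##
.......
.......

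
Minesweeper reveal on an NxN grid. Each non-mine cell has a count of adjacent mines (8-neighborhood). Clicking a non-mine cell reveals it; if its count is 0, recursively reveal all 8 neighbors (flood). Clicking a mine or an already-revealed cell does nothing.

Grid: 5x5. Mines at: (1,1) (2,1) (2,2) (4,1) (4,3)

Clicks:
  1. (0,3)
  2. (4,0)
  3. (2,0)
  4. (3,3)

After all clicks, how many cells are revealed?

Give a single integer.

Click 1 (0,3) count=0: revealed 10 new [(0,2) (0,3) (0,4) (1,2) (1,3) (1,4) (2,3) (2,4) (3,3) (3,4)] -> total=10
Click 2 (4,0) count=1: revealed 1 new [(4,0)] -> total=11
Click 3 (2,0) count=2: revealed 1 new [(2,0)] -> total=12
Click 4 (3,3) count=2: revealed 0 new [(none)] -> total=12

Answer: 12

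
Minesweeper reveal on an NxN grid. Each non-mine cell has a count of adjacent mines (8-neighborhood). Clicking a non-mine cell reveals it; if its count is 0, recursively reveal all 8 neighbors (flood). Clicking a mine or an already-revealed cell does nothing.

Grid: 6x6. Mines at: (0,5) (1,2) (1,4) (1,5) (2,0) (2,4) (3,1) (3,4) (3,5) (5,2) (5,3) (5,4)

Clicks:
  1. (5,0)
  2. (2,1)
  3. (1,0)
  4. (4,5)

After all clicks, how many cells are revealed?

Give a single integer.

Click 1 (5,0) count=0: revealed 4 new [(4,0) (4,1) (5,0) (5,1)] -> total=4
Click 2 (2,1) count=3: revealed 1 new [(2,1)] -> total=5
Click 3 (1,0) count=1: revealed 1 new [(1,0)] -> total=6
Click 4 (4,5) count=3: revealed 1 new [(4,5)] -> total=7

Answer: 7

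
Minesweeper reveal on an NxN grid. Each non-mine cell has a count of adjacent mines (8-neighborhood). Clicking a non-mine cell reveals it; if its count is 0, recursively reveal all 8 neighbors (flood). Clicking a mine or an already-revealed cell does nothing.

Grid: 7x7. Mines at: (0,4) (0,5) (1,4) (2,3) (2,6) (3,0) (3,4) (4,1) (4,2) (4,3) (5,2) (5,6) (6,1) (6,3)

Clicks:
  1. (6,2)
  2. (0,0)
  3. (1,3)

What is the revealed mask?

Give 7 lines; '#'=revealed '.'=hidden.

Answer: ####...
####...
###....
.......
.......
.......
..#....

Derivation:
Click 1 (6,2) count=3: revealed 1 new [(6,2)] -> total=1
Click 2 (0,0) count=0: revealed 11 new [(0,0) (0,1) (0,2) (0,3) (1,0) (1,1) (1,2) (1,3) (2,0) (2,1) (2,2)] -> total=12
Click 3 (1,3) count=3: revealed 0 new [(none)] -> total=12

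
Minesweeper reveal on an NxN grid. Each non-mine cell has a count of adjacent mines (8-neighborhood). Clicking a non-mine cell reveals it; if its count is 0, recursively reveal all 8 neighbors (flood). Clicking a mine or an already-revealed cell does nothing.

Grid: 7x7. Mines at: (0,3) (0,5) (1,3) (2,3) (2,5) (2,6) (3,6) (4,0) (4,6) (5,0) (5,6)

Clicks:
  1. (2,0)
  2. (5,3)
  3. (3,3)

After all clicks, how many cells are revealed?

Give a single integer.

Answer: 30

Derivation:
Click 1 (2,0) count=0: revealed 12 new [(0,0) (0,1) (0,2) (1,0) (1,1) (1,2) (2,0) (2,1) (2,2) (3,0) (3,1) (3,2)] -> total=12
Click 2 (5,3) count=0: revealed 18 new [(3,3) (3,4) (3,5) (4,1) (4,2) (4,3) (4,4) (4,5) (5,1) (5,2) (5,3) (5,4) (5,5) (6,1) (6,2) (6,3) (6,4) (6,5)] -> total=30
Click 3 (3,3) count=1: revealed 0 new [(none)] -> total=30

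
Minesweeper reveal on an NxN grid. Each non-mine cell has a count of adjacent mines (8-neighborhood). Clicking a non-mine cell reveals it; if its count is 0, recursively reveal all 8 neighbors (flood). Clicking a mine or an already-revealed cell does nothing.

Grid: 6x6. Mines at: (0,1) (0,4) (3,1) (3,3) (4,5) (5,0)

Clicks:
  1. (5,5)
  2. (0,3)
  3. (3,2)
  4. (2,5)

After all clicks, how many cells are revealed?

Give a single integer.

Answer: 9

Derivation:
Click 1 (5,5) count=1: revealed 1 new [(5,5)] -> total=1
Click 2 (0,3) count=1: revealed 1 new [(0,3)] -> total=2
Click 3 (3,2) count=2: revealed 1 new [(3,2)] -> total=3
Click 4 (2,5) count=0: revealed 6 new [(1,4) (1,5) (2,4) (2,5) (3,4) (3,5)] -> total=9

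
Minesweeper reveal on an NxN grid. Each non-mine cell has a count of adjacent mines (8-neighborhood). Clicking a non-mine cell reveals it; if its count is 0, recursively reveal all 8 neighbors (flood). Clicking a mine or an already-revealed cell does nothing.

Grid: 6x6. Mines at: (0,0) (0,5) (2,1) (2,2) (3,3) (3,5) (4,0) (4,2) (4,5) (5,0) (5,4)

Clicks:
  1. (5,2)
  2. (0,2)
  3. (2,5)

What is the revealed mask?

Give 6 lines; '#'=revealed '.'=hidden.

Click 1 (5,2) count=1: revealed 1 new [(5,2)] -> total=1
Click 2 (0,2) count=0: revealed 8 new [(0,1) (0,2) (0,3) (0,4) (1,1) (1,2) (1,3) (1,4)] -> total=9
Click 3 (2,5) count=1: revealed 1 new [(2,5)] -> total=10

Answer: .####.
.####.
.....#
......
......
..#...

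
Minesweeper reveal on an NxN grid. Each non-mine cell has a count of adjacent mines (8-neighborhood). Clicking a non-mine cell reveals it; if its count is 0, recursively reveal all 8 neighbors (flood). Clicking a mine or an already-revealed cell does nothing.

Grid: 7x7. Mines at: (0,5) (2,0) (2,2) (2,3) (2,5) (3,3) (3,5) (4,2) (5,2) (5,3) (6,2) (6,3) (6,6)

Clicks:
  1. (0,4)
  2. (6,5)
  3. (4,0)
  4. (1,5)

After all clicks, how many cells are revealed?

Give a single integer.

Answer: 11

Derivation:
Click 1 (0,4) count=1: revealed 1 new [(0,4)] -> total=1
Click 2 (6,5) count=1: revealed 1 new [(6,5)] -> total=2
Click 3 (4,0) count=0: revealed 8 new [(3,0) (3,1) (4,0) (4,1) (5,0) (5,1) (6,0) (6,1)] -> total=10
Click 4 (1,5) count=2: revealed 1 new [(1,5)] -> total=11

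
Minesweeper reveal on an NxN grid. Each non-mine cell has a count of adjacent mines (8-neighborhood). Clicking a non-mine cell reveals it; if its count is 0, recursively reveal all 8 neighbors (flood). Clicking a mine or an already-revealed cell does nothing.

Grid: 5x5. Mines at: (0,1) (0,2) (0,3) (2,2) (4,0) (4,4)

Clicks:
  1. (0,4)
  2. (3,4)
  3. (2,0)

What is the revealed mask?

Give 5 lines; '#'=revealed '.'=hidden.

Answer: ....#
##...
##...
##..#
.....

Derivation:
Click 1 (0,4) count=1: revealed 1 new [(0,4)] -> total=1
Click 2 (3,4) count=1: revealed 1 new [(3,4)] -> total=2
Click 3 (2,0) count=0: revealed 6 new [(1,0) (1,1) (2,0) (2,1) (3,0) (3,1)] -> total=8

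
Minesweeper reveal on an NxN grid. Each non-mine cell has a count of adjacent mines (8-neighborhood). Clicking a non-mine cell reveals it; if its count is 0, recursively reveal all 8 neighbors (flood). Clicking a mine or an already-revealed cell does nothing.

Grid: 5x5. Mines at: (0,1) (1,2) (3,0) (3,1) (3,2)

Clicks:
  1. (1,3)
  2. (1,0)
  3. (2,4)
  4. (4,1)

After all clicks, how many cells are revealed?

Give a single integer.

Answer: 12

Derivation:
Click 1 (1,3) count=1: revealed 1 new [(1,3)] -> total=1
Click 2 (1,0) count=1: revealed 1 new [(1,0)] -> total=2
Click 3 (2,4) count=0: revealed 9 new [(0,3) (0,4) (1,4) (2,3) (2,4) (3,3) (3,4) (4,3) (4,4)] -> total=11
Click 4 (4,1) count=3: revealed 1 new [(4,1)] -> total=12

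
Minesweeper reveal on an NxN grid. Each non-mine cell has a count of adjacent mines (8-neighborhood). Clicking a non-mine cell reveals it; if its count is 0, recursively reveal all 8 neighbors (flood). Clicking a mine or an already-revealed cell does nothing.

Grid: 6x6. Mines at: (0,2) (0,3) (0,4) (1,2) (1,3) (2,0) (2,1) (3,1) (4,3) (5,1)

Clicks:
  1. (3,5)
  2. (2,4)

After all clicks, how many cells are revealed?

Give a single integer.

Click 1 (3,5) count=0: revealed 10 new [(1,4) (1,5) (2,4) (2,5) (3,4) (3,5) (4,4) (4,5) (5,4) (5,5)] -> total=10
Click 2 (2,4) count=1: revealed 0 new [(none)] -> total=10

Answer: 10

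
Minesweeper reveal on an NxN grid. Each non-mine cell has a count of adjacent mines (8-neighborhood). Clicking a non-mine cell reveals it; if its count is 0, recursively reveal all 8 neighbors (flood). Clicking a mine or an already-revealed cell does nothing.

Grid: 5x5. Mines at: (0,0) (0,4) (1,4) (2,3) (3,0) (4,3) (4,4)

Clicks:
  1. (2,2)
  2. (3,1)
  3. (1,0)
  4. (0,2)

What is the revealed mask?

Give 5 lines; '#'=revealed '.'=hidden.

Answer: .###.
####.
..#..
.#...
.....

Derivation:
Click 1 (2,2) count=1: revealed 1 new [(2,2)] -> total=1
Click 2 (3,1) count=1: revealed 1 new [(3,1)] -> total=2
Click 3 (1,0) count=1: revealed 1 new [(1,0)] -> total=3
Click 4 (0,2) count=0: revealed 6 new [(0,1) (0,2) (0,3) (1,1) (1,2) (1,3)] -> total=9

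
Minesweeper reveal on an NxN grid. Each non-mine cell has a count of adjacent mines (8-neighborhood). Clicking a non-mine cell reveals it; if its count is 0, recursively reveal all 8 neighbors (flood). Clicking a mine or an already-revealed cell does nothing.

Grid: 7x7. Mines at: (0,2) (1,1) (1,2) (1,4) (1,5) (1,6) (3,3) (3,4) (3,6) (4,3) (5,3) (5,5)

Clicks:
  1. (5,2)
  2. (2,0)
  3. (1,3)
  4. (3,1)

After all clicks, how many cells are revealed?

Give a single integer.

Answer: 16

Derivation:
Click 1 (5,2) count=2: revealed 1 new [(5,2)] -> total=1
Click 2 (2,0) count=1: revealed 1 new [(2,0)] -> total=2
Click 3 (1,3) count=3: revealed 1 new [(1,3)] -> total=3
Click 4 (3,1) count=0: revealed 13 new [(2,1) (2,2) (3,0) (3,1) (3,2) (4,0) (4,1) (4,2) (5,0) (5,1) (6,0) (6,1) (6,2)] -> total=16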